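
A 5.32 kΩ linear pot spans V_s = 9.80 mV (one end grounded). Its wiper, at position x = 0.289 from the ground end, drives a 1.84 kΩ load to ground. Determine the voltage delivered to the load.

The pot divides into 3.783 kΩ above the wiper and 1.537 kΩ below.
R_L loads the lower segment: effective lower R = 0.8376 kΩ.
V_out = 9.80 × 0.8376/(3.783 + 0.8376) = 1.777 mV.

V_out ≈ 1.78 mV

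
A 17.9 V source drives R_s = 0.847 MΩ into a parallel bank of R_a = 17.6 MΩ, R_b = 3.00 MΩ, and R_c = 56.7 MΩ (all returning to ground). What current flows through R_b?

Parallel bank: R_p = 1/(1/17.6 + 1/3.00 + 1/56.7) = 2.452 MΩ.
V_A by voltage divider: V_A = 17.9 × 2.452/(0.847 + 2.452) = 13.30 V.
I(R_b) = V_A / R_b = 13.30/3.00 = 4.435 µA.

I ≈ 4.43 µA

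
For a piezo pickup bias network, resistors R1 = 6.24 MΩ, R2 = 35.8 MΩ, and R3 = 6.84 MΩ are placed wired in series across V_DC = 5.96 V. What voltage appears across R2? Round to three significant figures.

ΣR = 6.24 + 35.8 + 6.84 = 48.88 MΩ.
V = V_DC · R/ΣR = 5.96 × 0.7324 = 4.365 V.

V ≈ 4.37 V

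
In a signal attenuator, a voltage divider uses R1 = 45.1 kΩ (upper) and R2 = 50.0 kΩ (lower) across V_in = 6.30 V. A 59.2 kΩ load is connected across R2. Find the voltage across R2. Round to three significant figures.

V_out ≈ 2.37 V

The load sits in parallel with R2, giving an effective lower resistance R2' = R2·R_L/(R2+R_L) = 27.11 kΩ.
Now apply the divider: V_out = 6.30 × 0.3754 = 2.365 V.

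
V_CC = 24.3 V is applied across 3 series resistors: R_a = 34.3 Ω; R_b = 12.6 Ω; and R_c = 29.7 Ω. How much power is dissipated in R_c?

P ≈ 2.99 W

ΣR = 76.60 Ω → I = 24.3/76.60 = 0.3172 A.
V(R_c) = I·R = 9.422 V; P = V·I = 9.422 × 0.3172 = 2.989 W.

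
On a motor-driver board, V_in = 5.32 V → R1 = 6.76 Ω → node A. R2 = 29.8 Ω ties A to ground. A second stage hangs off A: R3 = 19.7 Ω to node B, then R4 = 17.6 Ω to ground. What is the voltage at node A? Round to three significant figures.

V_A ≈ 3.78 V

The second stage (R3 + R4 = 37.30 Ω) loads node A in parallel with R2.
Effective lower resistance at A: R2 ‖ 37.30 = 16.57 Ω.
First divider: V_A = V_in · 16.57/(6.76 + 16.57) = 3.778 V.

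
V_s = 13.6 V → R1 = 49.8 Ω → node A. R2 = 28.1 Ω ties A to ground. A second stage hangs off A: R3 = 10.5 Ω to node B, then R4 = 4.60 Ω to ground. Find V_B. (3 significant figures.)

Node A sees R2 in parallel with the series input of stage 2, R3 + R4 = 15.10 Ω.
R2 ‖ (R3+R4) = 9.822 Ω.
First divider: V_A = V_s · 9.822/(49.8 + 9.822) = 2.240 V.
Stage 2 is unloaded, so V_B = V_A · R4/(R3+R4) = 2.240 × 4.60/15.10 = 0.6825 V.

V_B ≈ 0.683 V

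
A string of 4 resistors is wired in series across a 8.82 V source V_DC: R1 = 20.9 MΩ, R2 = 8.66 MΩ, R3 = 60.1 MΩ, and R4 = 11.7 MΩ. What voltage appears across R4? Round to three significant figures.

V ≈ 1.02 V

Total series resistance ΣR = 20.9 + 8.66 + 60.1 + 11.7 = 101.4 MΩ.
V = V_DC · R/ΣR = 8.82 × 0.1154 = 1.018 V.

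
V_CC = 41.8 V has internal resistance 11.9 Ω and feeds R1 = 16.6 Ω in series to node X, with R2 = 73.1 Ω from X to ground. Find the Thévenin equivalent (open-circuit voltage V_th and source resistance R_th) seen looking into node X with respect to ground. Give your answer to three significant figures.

R1' = 11.9 + 16.6 = 28.50 Ω (source resistance + R1).
V_th is the unloaded tap voltage: V_CC · R2/(R1'+R2) = 41.8 × 0.7195 = 30.07 V.
With V_CC suppressed (replaced by a short), R_th = R1' ‖ R2 = (28.50 × 73.1)/(28.50 + 73.1) = 20.51 Ω.

V_th ≈ 30.1 V, R_th ≈ 20.5 Ω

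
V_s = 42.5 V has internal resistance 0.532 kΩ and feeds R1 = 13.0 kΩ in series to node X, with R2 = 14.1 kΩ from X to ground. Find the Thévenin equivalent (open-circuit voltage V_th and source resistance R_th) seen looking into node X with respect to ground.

V_th ≈ 21.7 V, R_th ≈ 6.91 kΩ

R1' = 0.532 + 13.0 = 13.53 kΩ (source resistance + R1).
V_th is the unloaded tap voltage: V_s · R2/(R1'+R2) = 42.5 × 0.5103 = 21.69 V.
With V_s suppressed (replaced by a short), R_th = R1' ‖ R2 = (13.53 × 14.1)/(13.53 + 14.1) = 6.905 kΩ.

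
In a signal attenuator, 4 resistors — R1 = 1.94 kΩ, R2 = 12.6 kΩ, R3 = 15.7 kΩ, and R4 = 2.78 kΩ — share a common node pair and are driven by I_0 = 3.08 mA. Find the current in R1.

I ≈ 1.56 mA

Conductances: ΣG = 1/1.94 + 1/12.6 + 1/15.7 + 1/2.78 = 1.018 (1/kΩ).
Current divider: I(R1) = I_0 · G_k/ΣG = 3.08 × (0.5155/1.018) = 3.08 × 0.5062 = 1.559 mA.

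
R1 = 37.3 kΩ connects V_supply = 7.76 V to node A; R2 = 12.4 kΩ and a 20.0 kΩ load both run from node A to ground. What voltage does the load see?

V_out ≈ 1.32 V

First combine the lower leg with the load: R2 ‖ R_L = 7.654 kΩ.
Voltage divider with the loaded lower leg: V_out = 7.76 × 7.654/(37.3 + 7.654) = 7.76 × 0.1703 = 1.321 V.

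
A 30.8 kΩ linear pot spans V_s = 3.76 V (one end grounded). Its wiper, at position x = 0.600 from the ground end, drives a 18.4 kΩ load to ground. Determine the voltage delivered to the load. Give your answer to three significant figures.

V_out ≈ 1.61 V

The pot divides into 12.32 kΩ above the wiper and 18.48 kΩ below.
Lower segment in parallel with the load: 18.48 ‖ 18.4 = 9.220 kΩ.
Then V_out = V_s · 9.220/(12.32 + 9.220) = 1.609 V.
(Unloaded: V_out = x·V_s = 2.26 V.)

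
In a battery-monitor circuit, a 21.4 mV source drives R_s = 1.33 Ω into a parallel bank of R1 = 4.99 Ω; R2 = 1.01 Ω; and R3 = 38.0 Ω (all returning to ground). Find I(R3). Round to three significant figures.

I ≈ 0.215 mA

Equivalent of the parallel group: R_p = 0.8218 Ω.
Node voltage V_A = V_s · R_p/(R_s + R_p) = 21.4 × 0.3819 = 8.173 mV.
I(R3) = V_A / R3 = 8.173/38.0 = 0.2151 mA.
(Check via current divider: I_total = 9.945 mA; share G_k/ΣG = 0.02163 → same result.)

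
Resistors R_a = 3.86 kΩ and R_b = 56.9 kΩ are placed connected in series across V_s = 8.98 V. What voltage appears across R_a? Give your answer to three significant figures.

V ≈ 0.570 V

Total series resistance ΣR = 3.86 + 56.9 = 60.76 kΩ.
By the voltage-divider rule, V = 8.98 × 3.860/60.76 = 0.5705 V.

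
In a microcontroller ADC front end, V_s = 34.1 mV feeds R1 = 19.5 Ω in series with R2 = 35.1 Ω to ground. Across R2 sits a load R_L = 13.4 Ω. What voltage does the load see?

R2 ‖ R_L = (35.1 × 13.4)/(35.1 + 13.4) = 9.698 Ω.
Then V_out = V_s · R2'/(R1 + R2') = 34.1 × 9.698/29.20 = 11.33 mV.

V_out ≈ 11.3 mV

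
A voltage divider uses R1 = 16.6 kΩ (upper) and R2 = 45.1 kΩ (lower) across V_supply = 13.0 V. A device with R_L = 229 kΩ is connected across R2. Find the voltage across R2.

V_out ≈ 9.02 V

First combine the lower leg with the load: R2 ‖ R_L = 37.68 kΩ.
Now apply the divider: V_out = 13.0 × 0.6942 = 9.024 V.
(Unloaded it would be 9.50 V; the load pulls it down.)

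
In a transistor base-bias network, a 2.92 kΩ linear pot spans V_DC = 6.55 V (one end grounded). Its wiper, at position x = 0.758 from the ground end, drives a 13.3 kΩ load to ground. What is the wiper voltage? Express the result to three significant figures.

V_out ≈ 4.77 V

Lower segment x·R_p = 2.213 kΩ; upper segment (1−x)·R_p = 0.7066 kΩ.
Lower segment in parallel with the load: 2.213 ‖ 13.3 = 1.898 kΩ.
Loaded-divider output: V_out = 6.55 × 0.7287 = 4.773 V.
(Unloaded: V_out = x·V_DC = 4.96 V.)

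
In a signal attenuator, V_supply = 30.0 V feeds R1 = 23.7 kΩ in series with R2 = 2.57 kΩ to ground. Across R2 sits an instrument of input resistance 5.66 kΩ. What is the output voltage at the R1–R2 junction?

V_out ≈ 2.08 V

R2 ‖ R_L = (2.57 × 5.66)/(2.57 + 5.66) = 1.767 kΩ.
Now apply the divider: V_out = 30.0 × 0.06940 = 2.082 V.
(Unloaded it would be 2.93 V; the load pulls it down.)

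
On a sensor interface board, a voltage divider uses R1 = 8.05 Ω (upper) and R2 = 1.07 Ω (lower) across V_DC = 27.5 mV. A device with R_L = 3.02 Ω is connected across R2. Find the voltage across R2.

First combine the lower leg with the load: R2 ‖ R_L = 0.7901 Ω.
Then V_out = V_DC · R2'/(R1 + R2') = 27.5 × 0.7901/8.840 = 2.458 mV.
(Unloaded it would be 3.23 mV; the load pulls it down.)

V_out ≈ 2.46 mV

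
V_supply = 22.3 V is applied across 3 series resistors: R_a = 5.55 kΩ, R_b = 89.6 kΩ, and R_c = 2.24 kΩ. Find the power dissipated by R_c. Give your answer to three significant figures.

P ≈ 0.117 mW

ΣR = 97.39 kΩ → I = 22.3/97.39 = 0.2290 mA.
V(R_c) = I·R = 0.5129 V; P = V·I = 0.5129 × 0.2290 = 0.1174 mW.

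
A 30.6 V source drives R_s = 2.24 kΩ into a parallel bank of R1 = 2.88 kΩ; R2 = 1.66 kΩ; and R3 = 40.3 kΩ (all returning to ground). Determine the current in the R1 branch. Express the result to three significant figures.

I ≈ 3.34 mA

Equivalent of the parallel group: R_p = 1.026 kΩ.
Node voltage V_A = V_DC · R_p/(R_s + R_p) = 30.6 × 0.3142 = 9.614 V.
Branch current I = V_A/R1 = 9.614/2.88 = 3.338 mA.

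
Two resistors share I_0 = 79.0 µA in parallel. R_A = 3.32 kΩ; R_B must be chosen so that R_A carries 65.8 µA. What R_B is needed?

Two-branch current divider: I_A = I_0 · R_B/(R_A + R_B).
With f = 0.8329, R_B = R_A · f/(1−f) = 3.32 × 4.985 = 16.55 kΩ.

R_B ≈ 16.5 kΩ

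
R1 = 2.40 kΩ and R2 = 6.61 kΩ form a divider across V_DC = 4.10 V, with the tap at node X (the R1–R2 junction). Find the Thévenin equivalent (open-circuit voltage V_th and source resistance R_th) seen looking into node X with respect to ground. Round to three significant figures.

With X open, the divider is unloaded: V_th = 4.10 × 6.61/9.010 = 3.008 V.
With V_DC suppressed (replaced by a short), R_th = R1 ‖ R2 = (2.400 × 6.61)/(2.400 + 6.61) = 1.761 kΩ.

V_th ≈ 3.01 V, R_th ≈ 1.76 kΩ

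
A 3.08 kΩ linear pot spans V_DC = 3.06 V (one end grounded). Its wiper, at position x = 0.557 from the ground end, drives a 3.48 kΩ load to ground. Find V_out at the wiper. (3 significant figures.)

V_out ≈ 1.40 V

Split the track: R_lower = x·R_p = 1.716 kΩ, R_upper = (1−x)·R_p = 1.364 kΩ.
(x·R_p) ‖ R_L = 1.149 kΩ.
Loaded-divider output: V_out = 3.06 × 0.4572 = 1.399 V.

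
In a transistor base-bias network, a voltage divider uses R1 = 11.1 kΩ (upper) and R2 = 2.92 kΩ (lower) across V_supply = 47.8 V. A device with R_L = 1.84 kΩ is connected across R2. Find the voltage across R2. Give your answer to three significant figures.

V_out ≈ 4.41 V

R2 ‖ R_L = (2.92 × 1.84)/(2.92 + 1.84) = 1.129 kΩ.
Then V_out = V_supply · R2'/(R1 + R2') = 47.8 × 1.129/12.23 = 4.412 V.
(Unloaded it would be 9.96 V; the load pulls it down.)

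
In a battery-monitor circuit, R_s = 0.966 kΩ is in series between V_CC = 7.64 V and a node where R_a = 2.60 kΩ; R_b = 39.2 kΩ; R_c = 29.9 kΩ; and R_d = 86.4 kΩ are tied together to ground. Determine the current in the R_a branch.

I ≈ 2.04 mA

Parallel bank: R_p = 1/(1/2.60 + 1/39.2 + 1/29.9 + 1/86.4) = 2.197 kΩ.
V_A by voltage divider: V_A = 7.64 × 2.197/(0.966 + 2.197) = 5.307 V.
Branch current I = V_A/R_a = 5.307/2.60 = 2.041 mA.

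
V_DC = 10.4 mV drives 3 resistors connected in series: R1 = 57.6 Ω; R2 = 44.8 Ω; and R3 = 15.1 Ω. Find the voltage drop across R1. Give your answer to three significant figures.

ΣR = 57.6 + 44.8 + 15.1 = 117.5 Ω.
By the voltage-divider rule, V = 10.4 × 57.60/117.5 = 5.098 mV.

V ≈ 5.10 mV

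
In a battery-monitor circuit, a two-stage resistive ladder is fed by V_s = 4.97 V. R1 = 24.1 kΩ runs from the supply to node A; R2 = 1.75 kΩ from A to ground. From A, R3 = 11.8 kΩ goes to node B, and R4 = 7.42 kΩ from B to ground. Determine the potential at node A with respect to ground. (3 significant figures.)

V_A ≈ 0.310 V

Node A sees R2 in parallel with the series input of stage 2, R3 + R4 = 19.22 kΩ.
Effective lower resistance at A: R2 ‖ 19.22 = 1.604 kΩ.
V_A = 4.97 × 1.604/(24.1 + 1.604) = 0.3101 V.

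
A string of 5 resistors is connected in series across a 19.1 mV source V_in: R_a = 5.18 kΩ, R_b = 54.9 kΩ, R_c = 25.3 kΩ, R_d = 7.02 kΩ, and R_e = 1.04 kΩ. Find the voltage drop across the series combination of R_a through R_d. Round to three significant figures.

V ≈ 18.9 mV

ΣR = 5.18 + 54.9 + 25.3 + 7.02 + 1.04 = 93.44 kΩ.
R_{R_a..R_d} = 5.18 + 54.9 + 25.3 + 7.02 = 92.40 kΩ.
V = V_in · R/ΣR = 19.1 × 0.9889 = 18.89 mV.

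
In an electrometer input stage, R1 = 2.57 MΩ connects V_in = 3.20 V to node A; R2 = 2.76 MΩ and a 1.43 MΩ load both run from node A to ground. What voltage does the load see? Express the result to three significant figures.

The load sits in parallel with R2, giving an effective lower resistance R2' = R2·R_L/(R2+R_L) = 0.9420 MΩ.
Now apply the divider: V_out = 3.20 × 0.2682 = 0.8583 V.

V_out ≈ 0.858 V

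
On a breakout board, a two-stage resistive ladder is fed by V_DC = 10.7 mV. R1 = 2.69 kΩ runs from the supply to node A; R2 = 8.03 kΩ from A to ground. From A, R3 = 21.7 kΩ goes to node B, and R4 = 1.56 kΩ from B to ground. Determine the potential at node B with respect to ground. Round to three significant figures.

V_B ≈ 0.495 mV

Looking into the second stage from A: R3 + R4 = 23.26 kΩ appears in parallel with R2.
R2 ‖ (R3+R4) = 5.969 kΩ.
So V_A = 10.7 × 0.6893 = 7.376 mV.
V_B = V_A × 0.06707 = 0.4947 mV.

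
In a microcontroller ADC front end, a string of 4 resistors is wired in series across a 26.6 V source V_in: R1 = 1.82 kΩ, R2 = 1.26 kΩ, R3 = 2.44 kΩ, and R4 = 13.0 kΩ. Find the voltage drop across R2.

ΣR = 1.82 + 1.26 + 2.44 + 13.0 = 18.52 kΩ.
Voltage divider: V = V_in · (1.260 / 18.52) = 26.6 × 0.06803 = 1.810 V.

V ≈ 1.81 V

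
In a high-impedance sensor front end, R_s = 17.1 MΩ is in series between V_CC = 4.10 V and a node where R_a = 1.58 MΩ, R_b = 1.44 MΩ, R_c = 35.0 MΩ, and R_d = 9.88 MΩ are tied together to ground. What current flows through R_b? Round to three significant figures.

Combine the parallel branches: R_p = (1/1.58 + 1/1.44 + 1/35.0 + 1/9.88)⁻¹ = 0.6863 MΩ.
Node voltage V_A = V_CC · R_p/(R_s + R_p) = 4.10 × 0.03858 = 0.1582 V.
Branch current I = V_A/R_b = 0.1582/1.44 = 0.1099 µA.

I ≈ 0.110 µA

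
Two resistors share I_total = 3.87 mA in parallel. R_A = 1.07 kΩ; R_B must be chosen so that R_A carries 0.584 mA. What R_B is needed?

In a two-way split, I_A/I_total = R_B/(R_A + R_B).
0.584/3.87 = R_B/(R_A + R_B) → R_B = R_A · (0.1509)/(1 − 0.1509) = 1.07 × 0.1777 = 0.1902 kΩ.

R_B ≈ 0.190 kΩ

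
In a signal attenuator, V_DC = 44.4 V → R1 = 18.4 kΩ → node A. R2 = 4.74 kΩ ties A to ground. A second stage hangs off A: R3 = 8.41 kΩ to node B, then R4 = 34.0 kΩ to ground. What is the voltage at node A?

The second stage (R3 + R4 = 42.41 kΩ) loads node A in parallel with R2.
R2 ‖ (R3+R4) = 4.263 kΩ.
So V_A = 44.4 × 0.1881 = 8.353 V.

V_A ≈ 8.35 V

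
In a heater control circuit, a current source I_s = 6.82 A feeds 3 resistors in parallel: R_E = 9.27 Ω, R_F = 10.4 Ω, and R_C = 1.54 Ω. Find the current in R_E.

I ≈ 0.862 A

Total conductance ΣG = 1/9.27 + 1/10.4 + 1/1.54 = 0.8534 (units of 1/Ω).
R_E takes the fraction G_k/ΣG = 0.1079/0.8534 = 0.1264, so I = 6.82 × 0.1264 = 0.8621 A.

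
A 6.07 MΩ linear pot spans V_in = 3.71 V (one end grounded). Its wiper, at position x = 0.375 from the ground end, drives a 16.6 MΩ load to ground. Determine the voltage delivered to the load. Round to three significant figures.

V_out ≈ 1.28 V

Split the track: R_lower = x·R_p = 2.276 MΩ, R_upper = (1−x)·R_p = 3.794 MΩ.
R_L loads the lower segment: effective lower R = 2.002 MΩ.
Loaded-divider output: V_out = 3.71 × 0.3454 = 1.281 V.
(Unloaded: V_out = x·V_in = 1.39 V.)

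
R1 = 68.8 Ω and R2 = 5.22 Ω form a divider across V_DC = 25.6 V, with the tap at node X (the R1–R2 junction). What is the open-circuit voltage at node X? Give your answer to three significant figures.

Open-circuit (no load on X): V_th = V_DC · R2/(R1 + R2) = 25.6 × 5.22/(68.80 + 5.22) = 1.805 V.

V_th ≈ 1.81 V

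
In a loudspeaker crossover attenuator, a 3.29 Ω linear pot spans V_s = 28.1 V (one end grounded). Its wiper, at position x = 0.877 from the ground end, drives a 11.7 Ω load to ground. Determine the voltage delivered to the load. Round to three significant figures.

Lower segment x·R_p = 2.885 Ω; upper segment (1−x)·R_p = 0.4047 Ω.
(x·R_p) ‖ R_L = 2.315 Ω.
Loaded-divider output: V_out = 28.1 × 0.8512 = 23.92 V.

V_out ≈ 23.9 V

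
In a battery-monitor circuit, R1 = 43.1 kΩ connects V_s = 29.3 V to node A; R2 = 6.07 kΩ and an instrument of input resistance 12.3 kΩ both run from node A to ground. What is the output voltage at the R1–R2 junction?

First combine the lower leg with the load: R2 ‖ R_L = 4.064 kΩ.
Then V_out = V_s · R2'/(R1 + R2') = 29.3 × 4.064/47.16 = 2.525 V.
(Unloaded it would be 3.62 V; the load pulls it down.)

V_out ≈ 2.52 V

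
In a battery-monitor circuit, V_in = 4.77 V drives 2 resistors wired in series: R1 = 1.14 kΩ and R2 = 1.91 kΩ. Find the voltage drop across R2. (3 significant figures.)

V ≈ 2.99 V

Total series resistance ΣR = 1.14 + 1.91 = 3.050 kΩ.
Voltage divider: V = V_in · (1.910 / 3.050) = 4.77 × 0.6262 = 2.987 V.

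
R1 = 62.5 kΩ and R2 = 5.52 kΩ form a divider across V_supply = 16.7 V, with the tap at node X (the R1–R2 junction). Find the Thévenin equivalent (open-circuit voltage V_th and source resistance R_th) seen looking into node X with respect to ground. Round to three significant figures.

Open-circuit (no load on X): V_th = V_supply · R2/(R1 + R2) = 16.7 × 5.52/(62.50 + 5.52) = 1.355 V.
Looking into X with the source shorted: R_th = R1·R2/(R1+R2) = 62.50 × 5.52/68.02 = 5.072 kΩ.

V_th ≈ 1.36 V, R_th ≈ 5.07 kΩ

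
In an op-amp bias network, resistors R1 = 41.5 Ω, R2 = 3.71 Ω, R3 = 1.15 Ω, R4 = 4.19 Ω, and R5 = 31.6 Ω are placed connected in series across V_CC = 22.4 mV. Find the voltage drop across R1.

V ≈ 11.3 mV

Series total: ΣR = 41.5 + 3.71 + 1.15 + 4.19 + 31.6 = 82.15 Ω.
V = V_CC · R/ΣR = 22.4 × 0.5052 = 11.32 mV.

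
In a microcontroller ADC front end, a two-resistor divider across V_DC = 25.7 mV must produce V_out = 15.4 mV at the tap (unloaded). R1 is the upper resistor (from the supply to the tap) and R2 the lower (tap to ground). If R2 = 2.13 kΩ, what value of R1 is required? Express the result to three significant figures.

V_out/V_DC = R2/(R1+R2) = 0.5992.
So R1 = R2 · (V_DC/V_out − 1) = 2.13 × (25.7/15.4 − 1) = 2.13 × 0.6688 = 1.425 kΩ.

R1 ≈ 1.42 kΩ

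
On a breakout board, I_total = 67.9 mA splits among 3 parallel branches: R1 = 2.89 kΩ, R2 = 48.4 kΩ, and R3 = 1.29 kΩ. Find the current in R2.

I ≈ 1.23 mA

Conductances: ΣG = 1/2.89 + 1/48.4 + 1/1.29 = 1.142 (1/kΩ).
By the current-divider rule, I = I_total · G_k/ΣG = 67.9 × 0.01809 = 1.229 mA.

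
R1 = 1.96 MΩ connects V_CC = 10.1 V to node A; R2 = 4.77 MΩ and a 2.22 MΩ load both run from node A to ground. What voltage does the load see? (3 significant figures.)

V_out ≈ 4.40 V

The load sits in parallel with R2, giving an effective lower resistance R2' = R2·R_L/(R2+R_L) = 1.515 MΩ.
Then V_out = V_CC · R2'/(R1 + R2') = 10.1 × 1.515/3.475 = 4.403 V.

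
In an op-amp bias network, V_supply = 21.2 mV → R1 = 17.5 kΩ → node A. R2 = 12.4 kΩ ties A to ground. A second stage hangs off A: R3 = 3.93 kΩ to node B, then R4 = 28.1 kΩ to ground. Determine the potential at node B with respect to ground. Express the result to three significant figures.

V_B ≈ 6.29 mV

Node A sees R2 in parallel with the series input of stage 2, R3 + R4 = 32.03 kΩ.
R2 ‖ (R3+R4) = 8.939 kΩ.
So V_A = 21.2 × 0.3381 = 7.168 mV.
Stage 2 is unloaded, so V_B = V_A · R4/(R3+R4) = 7.168 × 28.1/32.03 = 6.288 mV.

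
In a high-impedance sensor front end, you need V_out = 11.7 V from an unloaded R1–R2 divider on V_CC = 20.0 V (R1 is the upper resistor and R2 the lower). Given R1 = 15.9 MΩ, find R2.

V_out/V_CC = R2/(R1+R2) = 0.5850.
R2 = R1 · 0.5850/(1 − 0.5850) = 22.41 MΩ.

R2 ≈ 22.4 MΩ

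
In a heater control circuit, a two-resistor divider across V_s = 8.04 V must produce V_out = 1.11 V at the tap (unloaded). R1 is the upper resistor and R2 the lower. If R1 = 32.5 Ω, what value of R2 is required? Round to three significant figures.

V_out/V_s = R2/(R1+R2) = 0.1381.
R2 = R1 · 0.1381/(1 − 0.1381) = 5.206 Ω.

R2 ≈ 5.21 Ω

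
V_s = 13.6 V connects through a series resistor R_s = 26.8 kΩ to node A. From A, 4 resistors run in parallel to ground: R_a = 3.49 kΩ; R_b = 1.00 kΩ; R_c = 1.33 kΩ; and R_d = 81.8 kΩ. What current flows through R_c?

Combine the parallel branches: R_p = (1/3.49 + 1/1.00 + 1/1.33 + 1/81.8)⁻¹ = 0.4877 kΩ.
Node voltage V_A = V_s · R_p/(R_s + R_p) = 13.6 × 0.01787 = 0.2430 V.
Branch current I = V_A/R_c = 0.2430/1.33 = 0.1827 mA.

I ≈ 0.183 mA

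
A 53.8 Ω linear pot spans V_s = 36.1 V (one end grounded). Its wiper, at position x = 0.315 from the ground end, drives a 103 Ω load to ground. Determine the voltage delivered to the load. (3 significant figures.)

V_out ≈ 10.2 V

Split the track: R_lower = x·R_p = 16.95 Ω, R_upper = (1−x)·R_p = 36.85 Ω.
R_L loads the lower segment: effective lower R = 14.55 Ω.
V_out = 36.1 × 14.55/(36.85 + 14.55) = 10.22 V.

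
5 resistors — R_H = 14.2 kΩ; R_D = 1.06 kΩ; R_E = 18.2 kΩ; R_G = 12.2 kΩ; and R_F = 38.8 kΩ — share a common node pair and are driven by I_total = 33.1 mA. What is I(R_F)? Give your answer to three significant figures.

ΣG = 1/14.2 + 1/1.06 + 1/18.2 + 1/12.2 + 1/38.8 = 1.177.
Current divider: I(R_F) = I_total · G_k/ΣG = 33.1 × (0.02577/1.177) = 33.1 × 0.02191 = 0.7251 mA.

I ≈ 0.725 mA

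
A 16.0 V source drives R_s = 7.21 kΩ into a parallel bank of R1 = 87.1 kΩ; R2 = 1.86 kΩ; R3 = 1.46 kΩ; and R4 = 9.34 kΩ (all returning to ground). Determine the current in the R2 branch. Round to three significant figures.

I ≈ 0.806 mA

Combine the parallel branches: R_p = (1/87.1 + 1/1.86 + 1/1.46 + 1/9.34)⁻¹ = 0.7456 kΩ.
V_A by voltage divider: V_A = 16.0 × 0.7456/(7.21 + 0.7456) = 1.500 V.
Branch current I = V_A/R2 = 1.500/1.86 = 0.8062 mA.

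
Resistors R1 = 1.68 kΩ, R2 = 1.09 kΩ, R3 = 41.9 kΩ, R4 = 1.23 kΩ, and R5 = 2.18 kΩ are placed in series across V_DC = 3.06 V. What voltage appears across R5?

Series total: ΣR = 1.68 + 1.09 + 41.9 + 1.23 + 2.18 = 48.08 kΩ.
By the voltage-divider rule, V = 3.06 × 2.180/48.08 = 0.1387 V.

V ≈ 0.139 V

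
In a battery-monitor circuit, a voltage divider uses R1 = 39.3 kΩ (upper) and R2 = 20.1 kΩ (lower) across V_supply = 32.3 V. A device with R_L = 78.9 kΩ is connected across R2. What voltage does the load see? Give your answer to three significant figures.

The load sits in parallel with R2, giving an effective lower resistance R2' = R2·R_L/(R2+R_L) = 16.02 kΩ.
Now apply the divider: V_out = 32.3 × 0.2896 = 9.353 V.

V_out ≈ 9.35 V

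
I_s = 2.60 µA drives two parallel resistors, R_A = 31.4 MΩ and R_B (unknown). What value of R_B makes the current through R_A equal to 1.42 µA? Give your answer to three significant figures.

R_B ≈ 37.8 MΩ

The fraction through R_A equals R_B/(R_A+R_B).
With f = 0.5462, R_B = R_A · f/(1−f) = 31.4 × 1.203 = 37.79 MΩ.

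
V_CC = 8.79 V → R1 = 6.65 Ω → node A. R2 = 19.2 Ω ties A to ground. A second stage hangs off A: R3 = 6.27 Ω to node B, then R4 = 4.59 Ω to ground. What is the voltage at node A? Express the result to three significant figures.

The second stage (R3 + R4 = 10.86 Ω) loads node A in parallel with R2.
Effective lower resistance at A: R2 ‖ 10.86 = 6.937 Ω.
V_A = 8.79 × 6.937/(6.65 + 6.937) = 4.488 V.

V_A ≈ 4.49 V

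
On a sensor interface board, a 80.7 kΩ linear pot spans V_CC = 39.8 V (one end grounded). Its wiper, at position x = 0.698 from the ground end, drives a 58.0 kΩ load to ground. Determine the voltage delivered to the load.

Lower segment x·R_p = 56.33 kΩ; upper segment (1−x)·R_p = 24.37 kΩ.
Lower segment in parallel with the load: 56.33 ‖ 58.0 = 28.58 kΩ.
Then V_out = V_CC · 28.58/(24.37 + 28.58) = 21.48 V.

V_out ≈ 21.5 V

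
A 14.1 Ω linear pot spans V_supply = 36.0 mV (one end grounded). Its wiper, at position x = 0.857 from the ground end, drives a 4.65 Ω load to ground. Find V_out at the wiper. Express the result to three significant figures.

V_out ≈ 22.5 mV

Lower segment x·R_p = 12.08 Ω; upper segment (1−x)·R_p = 2.016 Ω.
Lower segment in parallel with the load: 12.08 ‖ 4.65 = 3.358 Ω.
Loaded-divider output: V_out = 36.0 × 0.6248 = 22.49 mV.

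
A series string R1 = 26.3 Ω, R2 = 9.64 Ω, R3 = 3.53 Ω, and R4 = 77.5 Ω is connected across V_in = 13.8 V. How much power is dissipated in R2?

ΣR = 117.0 Ω → I = 13.8/117.0 = 0.1180 A.
P = I²R = 0.01392 × 9.64 = 0.1342 W.

P ≈ 0.134 W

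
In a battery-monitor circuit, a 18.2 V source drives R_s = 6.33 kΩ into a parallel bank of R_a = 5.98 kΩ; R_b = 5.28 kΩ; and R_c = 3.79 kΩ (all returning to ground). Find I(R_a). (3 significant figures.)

I ≈ 0.618 mA

Equivalent of the parallel group: R_p = 1.612 kΩ.
V_A by voltage divider: V_A = 18.2 × 1.612/(6.33 + 1.612) = 3.693 V.
Branch current I = V_A/R_a = 3.693/5.98 = 0.6176 mA.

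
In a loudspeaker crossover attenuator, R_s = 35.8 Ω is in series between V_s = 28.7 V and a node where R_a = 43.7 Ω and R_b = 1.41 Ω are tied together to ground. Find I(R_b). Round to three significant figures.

I ≈ 0.748 A

Combine the parallel branches: R_p = (1/43.7 + 1/1.41)⁻¹ = 1.366 Ω.
V_A by voltage divider: V_A = 28.7 × 1.366/(35.8 + 1.366) = 1.055 V.
I(R_b) = V_A / R_b = 1.055/1.41 = 0.7481 A.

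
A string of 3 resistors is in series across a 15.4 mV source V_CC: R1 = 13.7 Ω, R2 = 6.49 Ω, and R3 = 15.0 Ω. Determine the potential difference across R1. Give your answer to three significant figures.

V ≈ 6.00 mV

ΣR = 13.7 + 6.49 + 15.0 = 35.19 Ω.
V = V_CC · R/ΣR = 15.4 × 0.3893 = 5.995 mV.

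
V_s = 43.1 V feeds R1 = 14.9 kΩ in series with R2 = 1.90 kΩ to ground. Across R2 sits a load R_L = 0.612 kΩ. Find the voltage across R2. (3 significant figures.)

V_out ≈ 1.30 V

First combine the lower leg with the load: R2 ‖ R_L = 0.4629 kΩ.
Now apply the divider: V_out = 43.1 × 0.03013 = 1.299 V.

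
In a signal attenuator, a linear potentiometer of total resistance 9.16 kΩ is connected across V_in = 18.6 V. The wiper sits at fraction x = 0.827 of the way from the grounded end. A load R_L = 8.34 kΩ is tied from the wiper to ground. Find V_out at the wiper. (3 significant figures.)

The pot divides into 1.585 kΩ above the wiper and 7.575 kΩ below.
Lower segment in parallel with the load: 7.575 ‖ 8.34 = 3.970 kΩ.
V_out = 18.6 × 3.970/(1.585 + 3.970) = 13.29 V.

V_out ≈ 13.3 V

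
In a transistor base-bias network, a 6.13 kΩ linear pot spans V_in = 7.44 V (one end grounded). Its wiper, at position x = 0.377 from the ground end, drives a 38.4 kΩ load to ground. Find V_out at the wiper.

Lower segment x·R_p = 2.311 kΩ; upper segment (1−x)·R_p = 3.819 kΩ.
R_L loads the lower segment: effective lower R = 2.180 kΩ.
Loaded-divider output: V_out = 7.44 × 0.3634 = 2.704 V.

V_out ≈ 2.70 V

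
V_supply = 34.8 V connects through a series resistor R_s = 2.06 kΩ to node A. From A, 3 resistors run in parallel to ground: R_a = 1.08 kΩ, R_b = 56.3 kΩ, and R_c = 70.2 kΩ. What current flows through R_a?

I ≈ 10.8 mA

Combine the parallel branches: R_p = (1/1.08 + 1/56.3 + 1/70.2)⁻¹ = 1.044 kΩ.
Node voltage V_A = V_supply · R_p/(R_s + R_p) = 34.8 × 0.3363 = 11.70 V.
Branch current I = V_A/R_a = 11.70/1.08 = 10.84 mA.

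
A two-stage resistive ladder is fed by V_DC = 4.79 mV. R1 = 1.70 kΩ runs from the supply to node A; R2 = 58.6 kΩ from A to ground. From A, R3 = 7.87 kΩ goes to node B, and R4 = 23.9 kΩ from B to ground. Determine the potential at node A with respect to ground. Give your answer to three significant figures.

V_A ≈ 4.42 mV

The second stage (R3 + R4 = 31.77 kΩ) loads node A in parallel with R2.
Effective lower resistance at A: R2 ‖ 31.77 = 20.60 kΩ.
So V_A = 4.79 × 0.9238 = 4.425 mV.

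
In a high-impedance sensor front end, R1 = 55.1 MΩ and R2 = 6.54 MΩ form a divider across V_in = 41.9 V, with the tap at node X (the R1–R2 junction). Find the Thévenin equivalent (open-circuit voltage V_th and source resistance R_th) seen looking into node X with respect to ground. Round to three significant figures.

V_th is the unloaded tap voltage: V_in · R2/(R1+R2) = 41.9 × 0.1061 = 4.446 V.
Looking into X with the source shorted: R_th = R1·R2/(R1+R2) = 55.10 × 6.54/61.64 = 5.846 MΩ.

V_th ≈ 4.45 V, R_th ≈ 5.85 MΩ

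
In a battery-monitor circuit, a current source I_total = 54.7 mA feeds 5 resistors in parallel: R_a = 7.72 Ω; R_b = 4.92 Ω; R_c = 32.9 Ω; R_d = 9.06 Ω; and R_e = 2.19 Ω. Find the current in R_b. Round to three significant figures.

Conductances: ΣG = 1/7.72 + 1/4.92 + 1/32.9 + 1/9.06 + 1/2.19 = 0.9302 (1/Ω).
By the current-divider rule, I = I_total · G_k/ΣG = 54.7 × 0.2185 = 11.95 mA.

I ≈ 12.0 mA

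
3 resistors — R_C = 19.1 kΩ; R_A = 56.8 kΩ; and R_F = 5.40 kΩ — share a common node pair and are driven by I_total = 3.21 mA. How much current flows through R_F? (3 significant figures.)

Total conductance ΣG = 1/19.1 + 1/56.8 + 1/5.40 = 0.2551 (units of 1/kΩ).
By the current-divider rule, I = I_total · G_k/ΣG = 3.21 × 0.7258 = 2.330 mA.

I ≈ 2.33 mA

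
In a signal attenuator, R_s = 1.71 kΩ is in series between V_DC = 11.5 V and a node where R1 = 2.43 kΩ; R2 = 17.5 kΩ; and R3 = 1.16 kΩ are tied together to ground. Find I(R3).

Equivalent of the parallel group: R_p = 0.7515 kΩ.
Node voltage V_A = V_DC · R_p/(R_s + R_p) = 11.5 × 0.3053 = 3.511 V.
Branch current I = V_A/R3 = 3.511/1.16 = 3.027 mA.

I ≈ 3.03 mA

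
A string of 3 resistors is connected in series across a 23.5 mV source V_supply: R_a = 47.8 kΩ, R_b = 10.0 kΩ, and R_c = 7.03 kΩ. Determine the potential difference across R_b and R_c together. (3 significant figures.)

V ≈ 6.17 mV

Total series resistance ΣR = 47.8 + 10.0 + 7.03 = 64.83 kΩ.
R_{R_b..R_c} = 10.0 + 7.03 = 17.03 kΩ.
Voltage divider: V = V_supply · (17.03 / 64.83) = 23.5 × 0.2627 = 6.173 mV.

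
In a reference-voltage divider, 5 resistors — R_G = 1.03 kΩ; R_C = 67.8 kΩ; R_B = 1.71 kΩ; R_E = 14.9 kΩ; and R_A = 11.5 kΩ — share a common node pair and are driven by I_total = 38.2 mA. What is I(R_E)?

Conductances: ΣG = 1/1.03 + 1/67.8 + 1/1.71 + 1/14.9 + 1/11.5 = 1.724 (1/kΩ).
By the current-divider rule, I = I_total · G_k/ΣG = 38.2 × 0.03892 = 1.487 mA.

I ≈ 1.49 mA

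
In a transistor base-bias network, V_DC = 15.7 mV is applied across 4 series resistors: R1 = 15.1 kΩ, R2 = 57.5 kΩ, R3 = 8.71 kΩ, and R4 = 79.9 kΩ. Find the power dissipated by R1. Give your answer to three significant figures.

P ≈ 0.143 nW

The common current is I = 15.7/161.2 = 0.09739 µA.
P(R1) = I²·R1 = (0.09739)² × 15.1 = 0.1432 nW.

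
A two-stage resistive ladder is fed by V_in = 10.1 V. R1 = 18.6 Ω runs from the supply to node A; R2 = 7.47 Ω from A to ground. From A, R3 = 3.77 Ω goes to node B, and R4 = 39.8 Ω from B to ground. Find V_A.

Looking into the second stage from A: R3 + R4 = 43.57 Ω appears in parallel with R2.
Effective lower resistance at A: R2 ‖ 43.57 = 6.377 Ω.
V_A = 10.1 × 6.377/(18.6 + 6.377) = 2.579 V.

V_A ≈ 2.58 V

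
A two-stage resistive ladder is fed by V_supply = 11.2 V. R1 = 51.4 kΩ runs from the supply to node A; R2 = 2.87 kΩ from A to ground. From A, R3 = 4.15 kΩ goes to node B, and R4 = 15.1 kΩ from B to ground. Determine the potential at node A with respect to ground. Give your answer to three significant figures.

Looking into the second stage from A: R3 + R4 = 19.25 kΩ appears in parallel with R2.
R2 ‖ (R3+R4) = 2.498 kΩ.
First divider: V_A = V_supply · 2.498/(51.4 + 2.498) = 0.5190 V.

V_A ≈ 0.519 V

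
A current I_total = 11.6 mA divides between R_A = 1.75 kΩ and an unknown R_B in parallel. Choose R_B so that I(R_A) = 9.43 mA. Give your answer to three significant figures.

R_B ≈ 7.60 kΩ

Two-branch current divider: I_A = I_total · R_B/(R_A + R_B).
9.43/11.6 = R_B/(R_A + R_B) → R_B = R_A · (0.8129)/(1 − 0.8129) = 1.75 × 4.346 = 7.605 kΩ.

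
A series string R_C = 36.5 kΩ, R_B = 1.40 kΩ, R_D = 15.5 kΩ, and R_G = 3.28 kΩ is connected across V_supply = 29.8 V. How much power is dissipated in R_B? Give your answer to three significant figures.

The common current is I = 29.8/56.68 = 0.5258 mA.
P = I²R = 0.2764 × 1.40 = 0.3870 mW.

P ≈ 0.387 mW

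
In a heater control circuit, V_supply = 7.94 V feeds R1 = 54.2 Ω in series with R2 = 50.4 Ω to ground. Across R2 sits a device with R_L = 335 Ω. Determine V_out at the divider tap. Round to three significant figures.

First combine the lower leg with the load: R2 ‖ R_L = 43.81 Ω.
Now apply the divider: V_out = 7.94 × 0.4470 = 3.549 V.

V_out ≈ 3.55 V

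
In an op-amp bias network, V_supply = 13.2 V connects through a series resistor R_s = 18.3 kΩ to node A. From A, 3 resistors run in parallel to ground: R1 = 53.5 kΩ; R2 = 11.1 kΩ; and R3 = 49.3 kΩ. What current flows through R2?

I ≈ 0.354 mA

Equivalent of the parallel group: R_p = 7.748 kΩ.
V_A by voltage divider: V_A = 13.2 × 7.748/(18.3 + 7.748) = 3.926 V.
I(R2) = V_A / R2 = 3.926/11.1 = 0.3537 mA.
(Equivalently: I_total = 0.5068 mA, then current-divider fraction G_k/ΣG = 0.6980.)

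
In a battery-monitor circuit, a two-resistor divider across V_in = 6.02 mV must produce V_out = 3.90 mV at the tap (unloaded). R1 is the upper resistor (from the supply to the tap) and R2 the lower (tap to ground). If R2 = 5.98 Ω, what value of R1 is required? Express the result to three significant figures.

R1 ≈ 3.25 Ω

Required fraction k = V_out/V_in = 0.6478.
Rearranging, R1 = R2·(1−k)/k = 5.98 × 0.5436 = 3.251 Ω.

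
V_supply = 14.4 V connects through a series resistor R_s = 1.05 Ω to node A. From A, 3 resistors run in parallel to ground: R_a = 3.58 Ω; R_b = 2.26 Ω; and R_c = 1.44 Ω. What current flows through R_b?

Equivalent of the parallel group: R_p = 0.7061 Ω.
V_A by voltage divider: V_A = 14.4 × 0.7061/(1.05 + 0.7061) = 5.790 V.
I(R_b) = V_A / R_b = 5.790/2.26 = 2.562 A.
(Check via current divider: I_total = 8.200 A; share G_k/ΣG = 0.3124 → same result.)

I ≈ 2.56 A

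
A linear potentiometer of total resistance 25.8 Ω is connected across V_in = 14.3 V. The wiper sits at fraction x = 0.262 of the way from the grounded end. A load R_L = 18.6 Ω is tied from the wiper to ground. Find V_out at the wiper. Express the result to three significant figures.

Lower segment x·R_p = 6.760 Ω; upper segment (1−x)·R_p = 19.04 Ω.
Lower segment in parallel with the load: 6.760 ‖ 18.6 = 4.958 Ω.
Then V_out = V_in · 4.958/(19.04 + 4.958) = 2.954 V.

V_out ≈ 2.95 V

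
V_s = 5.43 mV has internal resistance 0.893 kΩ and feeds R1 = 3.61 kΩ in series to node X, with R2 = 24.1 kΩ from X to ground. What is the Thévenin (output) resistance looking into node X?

R1' = 0.893 + 3.61 = 4.503 kΩ (source resistance + R1).
With V_s suppressed (replaced by a short), R_th = R1' ‖ R2 = (4.503 × 24.1)/(4.503 + 24.1) = 3.794 kΩ.

R_th ≈ 3.79 kΩ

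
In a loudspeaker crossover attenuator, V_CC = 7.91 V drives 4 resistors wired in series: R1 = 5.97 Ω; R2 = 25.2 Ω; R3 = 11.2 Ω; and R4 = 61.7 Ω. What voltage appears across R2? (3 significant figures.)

Series total: ΣR = 5.97 + 25.2 + 11.2 + 61.7 = 104.1 Ω.
Voltage divider: V = V_CC · (25.20 / 104.1) = 7.91 × 0.2421 = 1.915 V.

V ≈ 1.92 V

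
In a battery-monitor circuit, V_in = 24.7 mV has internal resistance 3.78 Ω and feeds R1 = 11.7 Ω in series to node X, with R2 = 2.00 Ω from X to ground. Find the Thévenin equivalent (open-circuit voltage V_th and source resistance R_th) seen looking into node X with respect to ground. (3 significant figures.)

V_th ≈ 2.83 mV, R_th ≈ 1.77 Ω

R1' = 3.78 + 11.7 = 15.48 Ω (source resistance + R1).
With X open, the divider is unloaded: V_th = 24.7 × 2.00/17.48 = 2.826 mV.
Looking into X with the source shorted: R_th = R1'·R2/(R1'+R2) = 15.48 × 2.00/17.48 = 1.771 Ω.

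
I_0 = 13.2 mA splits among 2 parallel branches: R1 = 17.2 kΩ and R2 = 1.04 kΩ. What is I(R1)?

I ≈ 0.753 mA

Two-branch current divider: I_k = I_0 · R_other/(R_1 + R_2).
I(R1) = 13.2 × 1.04/(17.2 + 1.04) = 13.2 × 0.05702 = 0.7526 mA.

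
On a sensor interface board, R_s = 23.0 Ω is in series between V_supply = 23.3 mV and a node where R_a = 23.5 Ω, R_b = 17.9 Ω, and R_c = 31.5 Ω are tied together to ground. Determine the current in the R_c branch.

I ≈ 0.185 mA

Equivalent of the parallel group: R_p = 7.683 Ω.
V_A by voltage divider: V_A = 23.3 × 7.683/(23.0 + 7.683) = 5.834 mV.
Branch current I = V_A/R_c = 5.834/31.5 = 0.1852 mA.
(Equivalently: I_total = 0.7594 mA, then current-divider fraction G_k/ΣG = 0.2439.)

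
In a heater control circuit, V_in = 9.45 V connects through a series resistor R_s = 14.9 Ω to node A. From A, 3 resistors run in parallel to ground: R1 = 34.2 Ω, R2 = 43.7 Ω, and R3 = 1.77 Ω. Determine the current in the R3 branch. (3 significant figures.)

Parallel bank: R_p = 1/(1/34.2 + 1/43.7 + 1/1.77) = 1.620 Ω.
Node voltage V_A = V_in · R_p/(R_s + R_p) = 9.45 × 0.09809 = 0.9270 V.
Branch current I = V_A/R3 = 0.9270/1.77 = 0.5237 A.
(Equivalently: I_total = 0.5720 A, then current-divider fraction G_k/ΣG = 0.9155.)

I ≈ 0.524 A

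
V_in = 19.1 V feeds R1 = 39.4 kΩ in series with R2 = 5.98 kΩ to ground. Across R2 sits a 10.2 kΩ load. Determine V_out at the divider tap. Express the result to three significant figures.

First combine the lower leg with the load: R2 ‖ R_L = 3.770 kΩ.
Voltage divider with the loaded lower leg: V_out = 19.1 × 3.770/(39.4 + 3.770) = 19.1 × 0.08733 = 1.668 V.

V_out ≈ 1.67 V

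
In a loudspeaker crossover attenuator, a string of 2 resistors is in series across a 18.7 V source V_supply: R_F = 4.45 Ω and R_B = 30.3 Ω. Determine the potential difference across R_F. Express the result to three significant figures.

V ≈ 2.39 V

Total series resistance ΣR = 4.45 + 30.3 = 34.75 Ω.
V = V_supply · R/ΣR = 18.7 × 0.1281 = 2.395 V.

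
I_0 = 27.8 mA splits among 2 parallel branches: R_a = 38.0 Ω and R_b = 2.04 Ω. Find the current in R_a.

I ≈ 1.42 mA

For two parallel branches, I_k = I_0 · (other R)/(sum of R).
I(R_a) = 27.8 × 2.04/(38.0 + 2.04) = 27.8 × 0.05095 = 1.416 mA.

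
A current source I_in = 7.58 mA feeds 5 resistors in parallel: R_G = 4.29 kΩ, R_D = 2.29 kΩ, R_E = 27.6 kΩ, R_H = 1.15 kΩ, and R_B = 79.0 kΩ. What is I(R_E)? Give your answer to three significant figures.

I ≈ 0.173 mA

Total conductance ΣG = 1/4.29 + 1/2.29 + 1/27.6 + 1/1.15 + 1/79.0 = 1.588 (units of 1/kΩ).
R_E takes the fraction G_k/ΣG = 0.03623/1.588 = 0.02281, so I = 7.58 × 0.02281 = 0.1729 mA.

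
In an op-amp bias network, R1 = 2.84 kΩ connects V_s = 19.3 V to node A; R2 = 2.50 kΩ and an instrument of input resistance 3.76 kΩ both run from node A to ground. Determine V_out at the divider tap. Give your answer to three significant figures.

V_out ≈ 6.68 V

R2 ‖ R_L = (2.50 × 3.76)/(2.50 + 3.76) = 1.502 kΩ.
Then V_out = V_s · R2'/(R1 + R2') = 19.3 × 1.502/4.342 = 6.675 V.
(Unloaded it would be 9.04 V; the load pulls it down.)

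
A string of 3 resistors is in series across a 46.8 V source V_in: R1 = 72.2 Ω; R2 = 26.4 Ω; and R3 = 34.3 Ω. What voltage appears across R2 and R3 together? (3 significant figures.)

V ≈ 21.4 V

Total series resistance ΣR = 72.2 + 26.4 + 34.3 = 132.9 Ω.
R_{R2..R3} = 26.4 + 34.3 = 60.70 Ω.
Voltage divider: V = V_in · (60.70 / 132.9) = 46.8 × 0.4567 = 21.38 V.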